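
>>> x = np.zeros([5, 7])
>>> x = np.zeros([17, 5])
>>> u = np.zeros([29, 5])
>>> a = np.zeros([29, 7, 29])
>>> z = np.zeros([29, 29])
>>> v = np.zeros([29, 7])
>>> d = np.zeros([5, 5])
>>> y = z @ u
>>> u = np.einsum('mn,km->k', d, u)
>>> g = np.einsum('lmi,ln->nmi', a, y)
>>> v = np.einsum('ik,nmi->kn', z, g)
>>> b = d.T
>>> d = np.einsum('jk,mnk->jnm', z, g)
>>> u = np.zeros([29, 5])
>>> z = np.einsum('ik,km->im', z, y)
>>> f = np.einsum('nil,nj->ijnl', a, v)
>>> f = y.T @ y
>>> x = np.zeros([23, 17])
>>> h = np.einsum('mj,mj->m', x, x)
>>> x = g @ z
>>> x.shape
(5, 7, 5)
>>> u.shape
(29, 5)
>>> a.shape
(29, 7, 29)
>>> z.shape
(29, 5)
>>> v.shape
(29, 5)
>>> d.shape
(29, 7, 5)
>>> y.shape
(29, 5)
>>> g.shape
(5, 7, 29)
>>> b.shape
(5, 5)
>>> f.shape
(5, 5)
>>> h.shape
(23,)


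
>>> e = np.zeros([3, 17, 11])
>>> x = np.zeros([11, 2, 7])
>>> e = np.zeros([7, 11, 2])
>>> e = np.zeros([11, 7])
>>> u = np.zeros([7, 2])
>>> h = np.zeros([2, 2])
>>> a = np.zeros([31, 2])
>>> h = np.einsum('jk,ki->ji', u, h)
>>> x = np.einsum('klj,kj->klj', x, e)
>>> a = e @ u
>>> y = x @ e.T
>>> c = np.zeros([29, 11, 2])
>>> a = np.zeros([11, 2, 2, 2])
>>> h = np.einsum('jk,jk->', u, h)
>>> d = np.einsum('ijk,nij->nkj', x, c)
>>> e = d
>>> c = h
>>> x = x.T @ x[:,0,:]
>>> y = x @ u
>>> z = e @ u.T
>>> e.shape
(29, 7, 2)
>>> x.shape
(7, 2, 7)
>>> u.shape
(7, 2)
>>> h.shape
()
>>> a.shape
(11, 2, 2, 2)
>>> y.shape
(7, 2, 2)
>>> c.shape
()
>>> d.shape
(29, 7, 2)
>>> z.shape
(29, 7, 7)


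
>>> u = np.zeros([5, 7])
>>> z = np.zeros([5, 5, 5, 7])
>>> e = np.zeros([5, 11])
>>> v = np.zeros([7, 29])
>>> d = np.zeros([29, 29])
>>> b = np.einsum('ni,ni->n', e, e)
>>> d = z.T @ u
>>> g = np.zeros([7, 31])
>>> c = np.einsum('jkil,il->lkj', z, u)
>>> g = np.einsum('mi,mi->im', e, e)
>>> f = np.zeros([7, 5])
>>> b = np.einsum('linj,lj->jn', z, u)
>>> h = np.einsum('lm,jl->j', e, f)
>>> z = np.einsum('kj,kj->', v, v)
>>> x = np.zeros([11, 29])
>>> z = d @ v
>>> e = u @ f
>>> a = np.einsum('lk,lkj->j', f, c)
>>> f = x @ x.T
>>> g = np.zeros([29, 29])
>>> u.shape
(5, 7)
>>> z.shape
(7, 5, 5, 29)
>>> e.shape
(5, 5)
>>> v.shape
(7, 29)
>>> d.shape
(7, 5, 5, 7)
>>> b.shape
(7, 5)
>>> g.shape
(29, 29)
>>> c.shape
(7, 5, 5)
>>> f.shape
(11, 11)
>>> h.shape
(7,)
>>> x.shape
(11, 29)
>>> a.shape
(5,)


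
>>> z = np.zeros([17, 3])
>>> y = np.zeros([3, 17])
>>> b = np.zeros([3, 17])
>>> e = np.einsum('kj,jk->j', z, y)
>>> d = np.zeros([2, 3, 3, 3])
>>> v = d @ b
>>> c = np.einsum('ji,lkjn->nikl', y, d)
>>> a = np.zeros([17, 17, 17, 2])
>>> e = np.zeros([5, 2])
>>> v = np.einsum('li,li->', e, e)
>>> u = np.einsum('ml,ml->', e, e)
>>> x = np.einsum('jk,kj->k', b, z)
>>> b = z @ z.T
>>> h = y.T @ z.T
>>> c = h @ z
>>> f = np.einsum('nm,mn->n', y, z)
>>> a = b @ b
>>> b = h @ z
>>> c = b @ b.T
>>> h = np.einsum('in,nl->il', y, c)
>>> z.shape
(17, 3)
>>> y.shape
(3, 17)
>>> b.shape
(17, 3)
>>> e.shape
(5, 2)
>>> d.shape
(2, 3, 3, 3)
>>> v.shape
()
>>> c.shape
(17, 17)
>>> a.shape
(17, 17)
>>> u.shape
()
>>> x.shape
(17,)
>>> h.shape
(3, 17)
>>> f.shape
(3,)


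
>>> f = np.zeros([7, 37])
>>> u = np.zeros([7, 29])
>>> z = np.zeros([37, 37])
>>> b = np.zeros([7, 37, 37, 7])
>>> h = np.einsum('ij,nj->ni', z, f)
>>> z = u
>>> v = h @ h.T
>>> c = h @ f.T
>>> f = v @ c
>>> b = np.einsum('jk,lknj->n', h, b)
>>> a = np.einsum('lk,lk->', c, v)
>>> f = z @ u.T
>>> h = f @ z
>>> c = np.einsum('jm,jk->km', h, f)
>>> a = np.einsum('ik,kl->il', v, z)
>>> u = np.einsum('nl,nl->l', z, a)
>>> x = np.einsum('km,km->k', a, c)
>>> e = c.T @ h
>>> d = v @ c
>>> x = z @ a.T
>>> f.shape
(7, 7)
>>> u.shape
(29,)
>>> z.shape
(7, 29)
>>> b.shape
(37,)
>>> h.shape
(7, 29)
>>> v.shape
(7, 7)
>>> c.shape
(7, 29)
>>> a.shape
(7, 29)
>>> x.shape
(7, 7)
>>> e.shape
(29, 29)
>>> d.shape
(7, 29)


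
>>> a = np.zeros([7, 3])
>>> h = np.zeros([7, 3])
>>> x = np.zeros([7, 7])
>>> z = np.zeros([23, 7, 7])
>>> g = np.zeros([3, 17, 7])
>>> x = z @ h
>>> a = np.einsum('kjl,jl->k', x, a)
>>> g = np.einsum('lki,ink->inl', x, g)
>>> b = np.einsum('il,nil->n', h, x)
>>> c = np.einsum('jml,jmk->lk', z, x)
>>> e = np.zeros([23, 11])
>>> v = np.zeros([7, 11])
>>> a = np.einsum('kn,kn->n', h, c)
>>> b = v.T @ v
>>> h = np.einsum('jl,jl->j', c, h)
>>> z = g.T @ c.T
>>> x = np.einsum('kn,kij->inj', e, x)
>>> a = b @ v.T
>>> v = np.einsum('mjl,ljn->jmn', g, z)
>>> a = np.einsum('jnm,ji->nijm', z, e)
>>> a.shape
(17, 11, 23, 7)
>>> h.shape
(7,)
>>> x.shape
(7, 11, 3)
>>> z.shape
(23, 17, 7)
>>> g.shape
(3, 17, 23)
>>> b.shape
(11, 11)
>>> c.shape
(7, 3)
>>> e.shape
(23, 11)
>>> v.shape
(17, 3, 7)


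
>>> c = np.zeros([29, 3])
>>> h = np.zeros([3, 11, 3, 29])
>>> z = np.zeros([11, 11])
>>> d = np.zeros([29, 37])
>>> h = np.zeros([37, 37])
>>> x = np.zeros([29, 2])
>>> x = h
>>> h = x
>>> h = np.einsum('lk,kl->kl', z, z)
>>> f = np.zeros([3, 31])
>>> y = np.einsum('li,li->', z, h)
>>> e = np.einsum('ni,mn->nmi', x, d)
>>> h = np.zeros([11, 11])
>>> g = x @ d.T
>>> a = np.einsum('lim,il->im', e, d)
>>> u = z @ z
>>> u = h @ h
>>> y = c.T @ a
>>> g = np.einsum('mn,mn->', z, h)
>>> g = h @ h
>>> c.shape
(29, 3)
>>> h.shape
(11, 11)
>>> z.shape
(11, 11)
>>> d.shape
(29, 37)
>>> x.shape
(37, 37)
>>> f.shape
(3, 31)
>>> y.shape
(3, 37)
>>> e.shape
(37, 29, 37)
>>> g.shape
(11, 11)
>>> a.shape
(29, 37)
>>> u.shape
(11, 11)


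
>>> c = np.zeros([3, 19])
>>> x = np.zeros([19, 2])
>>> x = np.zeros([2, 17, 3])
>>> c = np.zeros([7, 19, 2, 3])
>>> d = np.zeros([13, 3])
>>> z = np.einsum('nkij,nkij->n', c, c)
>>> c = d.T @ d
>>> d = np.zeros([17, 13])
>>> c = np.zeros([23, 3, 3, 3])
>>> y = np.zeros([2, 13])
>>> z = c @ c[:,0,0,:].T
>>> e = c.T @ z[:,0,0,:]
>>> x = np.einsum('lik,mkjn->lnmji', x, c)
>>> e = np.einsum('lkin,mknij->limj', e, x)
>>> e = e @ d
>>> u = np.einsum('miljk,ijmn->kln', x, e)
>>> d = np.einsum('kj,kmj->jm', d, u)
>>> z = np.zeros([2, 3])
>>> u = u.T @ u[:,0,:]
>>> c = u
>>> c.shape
(13, 23, 13)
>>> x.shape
(2, 3, 23, 3, 17)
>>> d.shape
(13, 23)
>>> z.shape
(2, 3)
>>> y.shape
(2, 13)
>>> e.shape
(3, 3, 2, 13)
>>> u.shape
(13, 23, 13)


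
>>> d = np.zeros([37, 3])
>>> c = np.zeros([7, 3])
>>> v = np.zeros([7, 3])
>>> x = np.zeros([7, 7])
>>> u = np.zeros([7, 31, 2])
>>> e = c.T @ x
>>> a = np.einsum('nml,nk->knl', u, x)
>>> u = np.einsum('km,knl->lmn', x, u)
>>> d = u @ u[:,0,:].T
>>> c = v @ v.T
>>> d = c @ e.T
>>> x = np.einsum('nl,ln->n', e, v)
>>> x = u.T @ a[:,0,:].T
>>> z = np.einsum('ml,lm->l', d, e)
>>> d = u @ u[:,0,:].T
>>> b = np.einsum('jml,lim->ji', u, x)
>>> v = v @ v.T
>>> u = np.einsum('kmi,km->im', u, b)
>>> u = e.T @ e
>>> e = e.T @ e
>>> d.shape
(2, 7, 2)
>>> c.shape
(7, 7)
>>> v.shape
(7, 7)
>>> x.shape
(31, 7, 7)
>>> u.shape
(7, 7)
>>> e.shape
(7, 7)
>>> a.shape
(7, 7, 2)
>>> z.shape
(3,)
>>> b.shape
(2, 7)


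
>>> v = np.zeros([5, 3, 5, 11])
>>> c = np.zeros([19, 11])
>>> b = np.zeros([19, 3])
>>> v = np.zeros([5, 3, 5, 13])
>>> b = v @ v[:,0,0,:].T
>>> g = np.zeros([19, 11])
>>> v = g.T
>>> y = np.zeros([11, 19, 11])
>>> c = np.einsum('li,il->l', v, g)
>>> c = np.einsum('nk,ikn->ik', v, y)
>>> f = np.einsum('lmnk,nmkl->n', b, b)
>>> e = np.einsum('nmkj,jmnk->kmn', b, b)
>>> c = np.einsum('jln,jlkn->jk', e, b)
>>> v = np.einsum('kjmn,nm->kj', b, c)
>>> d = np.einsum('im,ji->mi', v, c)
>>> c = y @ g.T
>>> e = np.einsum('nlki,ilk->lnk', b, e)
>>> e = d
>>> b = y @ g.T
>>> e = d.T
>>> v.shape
(5, 3)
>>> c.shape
(11, 19, 19)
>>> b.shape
(11, 19, 19)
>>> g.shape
(19, 11)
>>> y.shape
(11, 19, 11)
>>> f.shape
(5,)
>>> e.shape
(5, 3)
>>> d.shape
(3, 5)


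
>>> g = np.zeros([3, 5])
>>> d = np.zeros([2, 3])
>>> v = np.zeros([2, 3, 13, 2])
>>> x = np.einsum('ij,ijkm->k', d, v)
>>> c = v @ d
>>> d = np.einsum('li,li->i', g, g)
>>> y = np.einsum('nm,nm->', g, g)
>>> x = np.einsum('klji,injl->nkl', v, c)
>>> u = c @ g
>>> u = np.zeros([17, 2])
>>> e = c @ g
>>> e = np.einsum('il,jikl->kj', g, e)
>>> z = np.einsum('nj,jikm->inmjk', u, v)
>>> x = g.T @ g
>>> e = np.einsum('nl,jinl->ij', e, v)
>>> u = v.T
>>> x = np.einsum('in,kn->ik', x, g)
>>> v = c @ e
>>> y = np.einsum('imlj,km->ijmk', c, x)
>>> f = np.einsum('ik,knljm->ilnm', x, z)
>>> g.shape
(3, 5)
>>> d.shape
(5,)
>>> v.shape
(2, 3, 13, 2)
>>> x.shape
(5, 3)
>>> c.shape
(2, 3, 13, 3)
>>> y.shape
(2, 3, 3, 5)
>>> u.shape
(2, 13, 3, 2)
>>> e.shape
(3, 2)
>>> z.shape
(3, 17, 2, 2, 13)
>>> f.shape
(5, 2, 17, 13)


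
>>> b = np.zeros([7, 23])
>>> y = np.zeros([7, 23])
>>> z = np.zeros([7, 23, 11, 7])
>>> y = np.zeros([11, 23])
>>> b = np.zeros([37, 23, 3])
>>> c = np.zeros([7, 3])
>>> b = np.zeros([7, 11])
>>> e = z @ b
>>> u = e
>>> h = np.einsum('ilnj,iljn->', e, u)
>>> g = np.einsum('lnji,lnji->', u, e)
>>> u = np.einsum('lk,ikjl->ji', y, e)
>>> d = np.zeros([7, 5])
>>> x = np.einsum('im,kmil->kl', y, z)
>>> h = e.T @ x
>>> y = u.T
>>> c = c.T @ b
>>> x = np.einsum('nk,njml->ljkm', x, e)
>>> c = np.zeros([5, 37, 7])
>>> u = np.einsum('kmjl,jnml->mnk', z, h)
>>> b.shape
(7, 11)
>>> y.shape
(7, 11)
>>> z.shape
(7, 23, 11, 7)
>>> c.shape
(5, 37, 7)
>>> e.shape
(7, 23, 11, 11)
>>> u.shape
(23, 11, 7)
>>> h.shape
(11, 11, 23, 7)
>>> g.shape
()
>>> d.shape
(7, 5)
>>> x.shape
(11, 23, 7, 11)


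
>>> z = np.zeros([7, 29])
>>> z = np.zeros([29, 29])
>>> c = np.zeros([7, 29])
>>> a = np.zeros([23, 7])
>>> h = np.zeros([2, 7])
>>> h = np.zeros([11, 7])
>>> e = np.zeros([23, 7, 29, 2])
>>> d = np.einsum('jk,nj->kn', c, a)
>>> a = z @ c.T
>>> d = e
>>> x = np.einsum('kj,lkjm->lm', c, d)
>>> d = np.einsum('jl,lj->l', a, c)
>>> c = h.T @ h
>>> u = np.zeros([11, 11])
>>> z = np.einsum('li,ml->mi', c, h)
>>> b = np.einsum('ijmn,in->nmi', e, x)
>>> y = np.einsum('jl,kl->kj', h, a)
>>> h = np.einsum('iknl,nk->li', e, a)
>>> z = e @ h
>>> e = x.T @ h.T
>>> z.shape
(23, 7, 29, 23)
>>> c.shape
(7, 7)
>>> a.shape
(29, 7)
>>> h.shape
(2, 23)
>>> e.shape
(2, 2)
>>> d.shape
(7,)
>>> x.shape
(23, 2)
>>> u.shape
(11, 11)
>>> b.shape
(2, 29, 23)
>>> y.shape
(29, 11)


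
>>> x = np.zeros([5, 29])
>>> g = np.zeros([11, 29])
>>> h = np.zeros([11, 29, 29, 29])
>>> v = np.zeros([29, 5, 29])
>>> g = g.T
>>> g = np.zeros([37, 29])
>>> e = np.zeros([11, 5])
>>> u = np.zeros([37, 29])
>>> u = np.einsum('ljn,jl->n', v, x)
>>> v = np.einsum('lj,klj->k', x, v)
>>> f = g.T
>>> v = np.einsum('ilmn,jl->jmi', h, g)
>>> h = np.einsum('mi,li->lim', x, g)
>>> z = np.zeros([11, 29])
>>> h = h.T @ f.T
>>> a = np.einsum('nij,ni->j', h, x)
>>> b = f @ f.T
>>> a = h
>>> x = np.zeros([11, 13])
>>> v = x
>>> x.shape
(11, 13)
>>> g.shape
(37, 29)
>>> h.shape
(5, 29, 29)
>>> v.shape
(11, 13)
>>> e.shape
(11, 5)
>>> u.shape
(29,)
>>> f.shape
(29, 37)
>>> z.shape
(11, 29)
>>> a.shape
(5, 29, 29)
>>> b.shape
(29, 29)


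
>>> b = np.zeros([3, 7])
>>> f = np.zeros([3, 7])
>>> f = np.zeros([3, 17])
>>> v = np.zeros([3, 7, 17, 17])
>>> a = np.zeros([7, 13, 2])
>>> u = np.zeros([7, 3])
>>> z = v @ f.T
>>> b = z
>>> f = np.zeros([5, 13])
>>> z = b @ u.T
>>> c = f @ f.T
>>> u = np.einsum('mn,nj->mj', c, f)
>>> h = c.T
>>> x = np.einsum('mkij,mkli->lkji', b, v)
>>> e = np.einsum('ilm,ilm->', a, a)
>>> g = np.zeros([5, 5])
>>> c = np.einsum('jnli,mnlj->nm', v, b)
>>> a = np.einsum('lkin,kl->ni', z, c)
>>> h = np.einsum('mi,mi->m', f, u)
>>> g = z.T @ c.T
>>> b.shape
(3, 7, 17, 3)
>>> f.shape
(5, 13)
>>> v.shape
(3, 7, 17, 17)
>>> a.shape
(7, 17)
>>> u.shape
(5, 13)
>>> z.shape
(3, 7, 17, 7)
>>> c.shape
(7, 3)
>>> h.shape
(5,)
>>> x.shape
(17, 7, 3, 17)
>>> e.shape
()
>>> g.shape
(7, 17, 7, 7)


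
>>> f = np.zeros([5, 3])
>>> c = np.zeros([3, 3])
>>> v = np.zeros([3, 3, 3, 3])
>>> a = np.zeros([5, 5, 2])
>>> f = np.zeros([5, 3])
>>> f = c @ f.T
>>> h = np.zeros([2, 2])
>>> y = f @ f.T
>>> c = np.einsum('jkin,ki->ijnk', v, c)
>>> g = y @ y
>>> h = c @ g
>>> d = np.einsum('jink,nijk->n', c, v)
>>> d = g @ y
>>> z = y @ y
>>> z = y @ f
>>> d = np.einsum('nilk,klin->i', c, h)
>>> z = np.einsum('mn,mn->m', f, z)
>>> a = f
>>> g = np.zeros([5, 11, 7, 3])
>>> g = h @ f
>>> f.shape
(3, 5)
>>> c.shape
(3, 3, 3, 3)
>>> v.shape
(3, 3, 3, 3)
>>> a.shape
(3, 5)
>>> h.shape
(3, 3, 3, 3)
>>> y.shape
(3, 3)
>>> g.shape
(3, 3, 3, 5)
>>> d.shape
(3,)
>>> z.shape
(3,)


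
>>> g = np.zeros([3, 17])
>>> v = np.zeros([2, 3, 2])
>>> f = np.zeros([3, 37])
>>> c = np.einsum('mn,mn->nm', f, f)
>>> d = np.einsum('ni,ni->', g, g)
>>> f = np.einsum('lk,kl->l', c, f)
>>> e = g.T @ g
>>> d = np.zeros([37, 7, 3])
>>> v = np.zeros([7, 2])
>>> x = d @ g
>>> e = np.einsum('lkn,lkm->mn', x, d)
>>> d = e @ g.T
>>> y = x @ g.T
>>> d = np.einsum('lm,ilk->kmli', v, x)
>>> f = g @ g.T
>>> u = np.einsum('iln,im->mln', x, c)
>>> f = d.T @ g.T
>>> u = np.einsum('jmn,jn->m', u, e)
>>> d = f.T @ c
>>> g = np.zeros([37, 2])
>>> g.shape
(37, 2)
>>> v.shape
(7, 2)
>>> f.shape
(37, 7, 2, 3)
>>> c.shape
(37, 3)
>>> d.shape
(3, 2, 7, 3)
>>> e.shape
(3, 17)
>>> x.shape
(37, 7, 17)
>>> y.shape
(37, 7, 3)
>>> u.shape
(7,)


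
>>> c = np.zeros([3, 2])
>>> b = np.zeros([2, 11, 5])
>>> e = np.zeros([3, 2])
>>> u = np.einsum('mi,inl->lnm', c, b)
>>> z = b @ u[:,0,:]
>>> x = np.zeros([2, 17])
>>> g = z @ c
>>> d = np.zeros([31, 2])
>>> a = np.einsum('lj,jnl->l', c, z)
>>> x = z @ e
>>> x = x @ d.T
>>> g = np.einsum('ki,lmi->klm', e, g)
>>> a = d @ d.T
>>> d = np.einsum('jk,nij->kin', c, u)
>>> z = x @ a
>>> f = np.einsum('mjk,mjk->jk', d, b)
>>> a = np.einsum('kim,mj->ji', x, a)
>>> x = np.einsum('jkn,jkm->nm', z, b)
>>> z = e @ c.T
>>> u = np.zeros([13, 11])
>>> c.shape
(3, 2)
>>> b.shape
(2, 11, 5)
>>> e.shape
(3, 2)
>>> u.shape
(13, 11)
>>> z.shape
(3, 3)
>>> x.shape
(31, 5)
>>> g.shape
(3, 2, 11)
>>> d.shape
(2, 11, 5)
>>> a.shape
(31, 11)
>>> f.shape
(11, 5)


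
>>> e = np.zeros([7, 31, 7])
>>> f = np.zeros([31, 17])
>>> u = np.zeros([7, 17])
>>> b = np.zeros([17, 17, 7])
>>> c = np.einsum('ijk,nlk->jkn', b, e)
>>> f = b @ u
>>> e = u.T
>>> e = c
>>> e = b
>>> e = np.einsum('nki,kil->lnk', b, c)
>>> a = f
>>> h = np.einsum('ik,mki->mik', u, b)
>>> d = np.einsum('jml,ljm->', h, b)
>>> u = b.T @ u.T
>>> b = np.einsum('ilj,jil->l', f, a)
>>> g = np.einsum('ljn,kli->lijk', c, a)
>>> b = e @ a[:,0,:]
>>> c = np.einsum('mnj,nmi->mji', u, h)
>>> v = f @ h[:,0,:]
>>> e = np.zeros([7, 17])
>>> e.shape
(7, 17)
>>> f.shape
(17, 17, 17)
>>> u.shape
(7, 17, 7)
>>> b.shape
(7, 17, 17)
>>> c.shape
(7, 7, 17)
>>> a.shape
(17, 17, 17)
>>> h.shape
(17, 7, 17)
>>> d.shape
()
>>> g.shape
(17, 17, 7, 17)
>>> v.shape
(17, 17, 17)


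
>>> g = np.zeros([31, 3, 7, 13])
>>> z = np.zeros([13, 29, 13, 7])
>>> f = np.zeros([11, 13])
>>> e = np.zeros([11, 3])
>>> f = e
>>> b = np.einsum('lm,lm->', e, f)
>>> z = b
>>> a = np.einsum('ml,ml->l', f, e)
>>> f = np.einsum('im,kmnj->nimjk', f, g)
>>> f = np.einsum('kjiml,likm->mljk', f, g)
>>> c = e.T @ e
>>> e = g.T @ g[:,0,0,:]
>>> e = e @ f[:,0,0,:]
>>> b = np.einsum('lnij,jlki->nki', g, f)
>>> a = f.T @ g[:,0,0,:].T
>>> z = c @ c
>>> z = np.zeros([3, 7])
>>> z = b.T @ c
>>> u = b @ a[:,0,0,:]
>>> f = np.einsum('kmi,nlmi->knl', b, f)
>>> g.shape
(31, 3, 7, 13)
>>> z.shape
(7, 11, 3)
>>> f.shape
(3, 13, 31)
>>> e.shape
(13, 7, 3, 7)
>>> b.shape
(3, 11, 7)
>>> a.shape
(7, 11, 31, 31)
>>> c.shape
(3, 3)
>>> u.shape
(3, 11, 31)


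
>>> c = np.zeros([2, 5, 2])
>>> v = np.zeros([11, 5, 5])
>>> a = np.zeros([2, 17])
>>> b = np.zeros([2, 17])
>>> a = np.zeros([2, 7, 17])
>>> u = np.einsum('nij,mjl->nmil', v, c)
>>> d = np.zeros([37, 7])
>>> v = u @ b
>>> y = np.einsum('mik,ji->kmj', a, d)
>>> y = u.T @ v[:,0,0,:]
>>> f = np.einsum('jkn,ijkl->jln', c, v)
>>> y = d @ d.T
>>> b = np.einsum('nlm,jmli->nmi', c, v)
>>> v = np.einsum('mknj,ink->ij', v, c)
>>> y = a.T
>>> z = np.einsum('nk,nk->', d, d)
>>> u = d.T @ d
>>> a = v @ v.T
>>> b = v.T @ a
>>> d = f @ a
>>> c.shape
(2, 5, 2)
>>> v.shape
(2, 17)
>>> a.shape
(2, 2)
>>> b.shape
(17, 2)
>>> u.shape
(7, 7)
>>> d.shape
(2, 17, 2)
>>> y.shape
(17, 7, 2)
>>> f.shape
(2, 17, 2)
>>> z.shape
()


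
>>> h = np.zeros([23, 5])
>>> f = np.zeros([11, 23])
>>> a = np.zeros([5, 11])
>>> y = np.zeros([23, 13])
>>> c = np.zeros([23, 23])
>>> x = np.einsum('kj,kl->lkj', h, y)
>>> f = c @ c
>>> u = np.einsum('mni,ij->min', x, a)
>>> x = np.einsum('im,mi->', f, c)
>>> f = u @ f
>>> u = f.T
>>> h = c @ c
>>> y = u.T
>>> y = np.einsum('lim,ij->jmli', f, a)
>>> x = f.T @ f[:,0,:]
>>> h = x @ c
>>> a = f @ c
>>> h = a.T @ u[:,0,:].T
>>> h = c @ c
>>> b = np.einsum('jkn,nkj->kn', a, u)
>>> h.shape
(23, 23)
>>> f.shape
(13, 5, 23)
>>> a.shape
(13, 5, 23)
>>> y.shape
(11, 23, 13, 5)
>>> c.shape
(23, 23)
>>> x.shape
(23, 5, 23)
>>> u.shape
(23, 5, 13)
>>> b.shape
(5, 23)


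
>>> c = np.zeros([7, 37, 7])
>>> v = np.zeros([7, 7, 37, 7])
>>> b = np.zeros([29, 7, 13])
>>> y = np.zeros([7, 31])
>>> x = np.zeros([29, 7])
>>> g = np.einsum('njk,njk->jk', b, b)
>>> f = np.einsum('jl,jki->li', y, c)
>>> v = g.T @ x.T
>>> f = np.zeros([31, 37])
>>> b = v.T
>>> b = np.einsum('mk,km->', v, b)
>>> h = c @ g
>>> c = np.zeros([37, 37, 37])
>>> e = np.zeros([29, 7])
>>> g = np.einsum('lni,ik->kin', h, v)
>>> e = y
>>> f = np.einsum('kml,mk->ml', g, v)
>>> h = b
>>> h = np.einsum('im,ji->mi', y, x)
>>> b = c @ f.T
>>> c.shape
(37, 37, 37)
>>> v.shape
(13, 29)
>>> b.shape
(37, 37, 13)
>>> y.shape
(7, 31)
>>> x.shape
(29, 7)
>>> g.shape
(29, 13, 37)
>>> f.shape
(13, 37)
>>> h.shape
(31, 7)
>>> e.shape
(7, 31)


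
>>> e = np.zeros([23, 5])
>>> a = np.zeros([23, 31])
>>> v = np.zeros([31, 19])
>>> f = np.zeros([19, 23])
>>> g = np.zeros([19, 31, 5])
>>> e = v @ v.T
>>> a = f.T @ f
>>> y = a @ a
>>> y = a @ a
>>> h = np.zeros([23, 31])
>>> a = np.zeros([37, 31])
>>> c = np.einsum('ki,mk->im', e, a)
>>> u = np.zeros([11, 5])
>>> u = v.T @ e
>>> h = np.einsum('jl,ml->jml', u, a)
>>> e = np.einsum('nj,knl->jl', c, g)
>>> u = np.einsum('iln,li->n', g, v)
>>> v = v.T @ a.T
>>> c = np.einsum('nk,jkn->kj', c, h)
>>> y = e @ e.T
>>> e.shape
(37, 5)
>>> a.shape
(37, 31)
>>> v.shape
(19, 37)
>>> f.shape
(19, 23)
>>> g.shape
(19, 31, 5)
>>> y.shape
(37, 37)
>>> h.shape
(19, 37, 31)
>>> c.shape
(37, 19)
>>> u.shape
(5,)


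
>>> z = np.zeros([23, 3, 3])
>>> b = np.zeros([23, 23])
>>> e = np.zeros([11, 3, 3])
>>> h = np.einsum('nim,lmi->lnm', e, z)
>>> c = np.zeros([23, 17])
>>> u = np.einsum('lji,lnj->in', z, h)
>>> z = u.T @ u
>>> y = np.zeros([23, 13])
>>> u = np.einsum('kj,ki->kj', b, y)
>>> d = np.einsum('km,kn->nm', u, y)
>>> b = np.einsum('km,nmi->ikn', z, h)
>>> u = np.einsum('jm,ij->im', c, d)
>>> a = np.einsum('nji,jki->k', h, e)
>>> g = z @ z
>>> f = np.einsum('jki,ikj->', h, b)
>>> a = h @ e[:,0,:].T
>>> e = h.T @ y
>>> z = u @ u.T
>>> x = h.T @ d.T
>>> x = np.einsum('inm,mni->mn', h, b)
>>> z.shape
(13, 13)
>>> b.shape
(3, 11, 23)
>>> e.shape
(3, 11, 13)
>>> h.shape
(23, 11, 3)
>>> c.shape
(23, 17)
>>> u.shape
(13, 17)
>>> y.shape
(23, 13)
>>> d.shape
(13, 23)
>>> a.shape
(23, 11, 11)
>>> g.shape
(11, 11)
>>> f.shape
()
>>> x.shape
(3, 11)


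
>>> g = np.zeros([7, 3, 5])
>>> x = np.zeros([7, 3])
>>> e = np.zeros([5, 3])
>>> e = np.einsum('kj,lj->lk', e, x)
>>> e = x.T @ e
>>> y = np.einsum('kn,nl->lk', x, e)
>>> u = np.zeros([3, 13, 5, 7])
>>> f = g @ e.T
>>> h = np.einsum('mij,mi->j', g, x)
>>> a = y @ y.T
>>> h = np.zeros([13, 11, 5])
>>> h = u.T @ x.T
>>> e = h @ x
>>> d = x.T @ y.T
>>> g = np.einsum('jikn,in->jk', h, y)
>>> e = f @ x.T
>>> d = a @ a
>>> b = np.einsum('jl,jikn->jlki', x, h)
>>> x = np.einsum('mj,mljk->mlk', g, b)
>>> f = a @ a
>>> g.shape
(7, 13)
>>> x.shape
(7, 3, 5)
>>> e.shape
(7, 3, 7)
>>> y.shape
(5, 7)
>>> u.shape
(3, 13, 5, 7)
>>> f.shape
(5, 5)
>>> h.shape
(7, 5, 13, 7)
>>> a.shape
(5, 5)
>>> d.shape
(5, 5)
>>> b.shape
(7, 3, 13, 5)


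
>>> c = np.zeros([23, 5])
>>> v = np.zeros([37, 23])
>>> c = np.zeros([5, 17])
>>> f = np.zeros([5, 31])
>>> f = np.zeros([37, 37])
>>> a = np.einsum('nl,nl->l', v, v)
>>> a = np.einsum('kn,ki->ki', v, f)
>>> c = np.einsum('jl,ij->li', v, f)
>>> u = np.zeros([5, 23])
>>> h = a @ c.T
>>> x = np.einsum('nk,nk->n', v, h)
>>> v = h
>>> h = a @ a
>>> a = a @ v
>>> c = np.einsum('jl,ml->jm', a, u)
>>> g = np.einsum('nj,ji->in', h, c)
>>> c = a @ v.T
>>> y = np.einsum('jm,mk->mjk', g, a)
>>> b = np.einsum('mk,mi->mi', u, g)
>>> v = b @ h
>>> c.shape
(37, 37)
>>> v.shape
(5, 37)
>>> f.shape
(37, 37)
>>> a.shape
(37, 23)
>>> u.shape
(5, 23)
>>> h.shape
(37, 37)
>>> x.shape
(37,)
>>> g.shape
(5, 37)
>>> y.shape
(37, 5, 23)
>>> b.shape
(5, 37)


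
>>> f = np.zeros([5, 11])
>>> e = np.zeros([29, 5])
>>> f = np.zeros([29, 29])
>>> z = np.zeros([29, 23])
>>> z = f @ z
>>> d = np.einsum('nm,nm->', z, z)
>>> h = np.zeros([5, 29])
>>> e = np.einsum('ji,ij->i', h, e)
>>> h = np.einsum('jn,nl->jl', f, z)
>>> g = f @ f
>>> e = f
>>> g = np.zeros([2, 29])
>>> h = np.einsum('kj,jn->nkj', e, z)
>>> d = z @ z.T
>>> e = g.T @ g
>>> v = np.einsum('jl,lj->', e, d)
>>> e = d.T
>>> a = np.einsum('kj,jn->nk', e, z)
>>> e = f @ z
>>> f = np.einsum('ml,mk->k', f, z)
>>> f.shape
(23,)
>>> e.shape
(29, 23)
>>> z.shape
(29, 23)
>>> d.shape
(29, 29)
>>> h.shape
(23, 29, 29)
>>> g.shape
(2, 29)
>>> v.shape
()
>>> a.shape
(23, 29)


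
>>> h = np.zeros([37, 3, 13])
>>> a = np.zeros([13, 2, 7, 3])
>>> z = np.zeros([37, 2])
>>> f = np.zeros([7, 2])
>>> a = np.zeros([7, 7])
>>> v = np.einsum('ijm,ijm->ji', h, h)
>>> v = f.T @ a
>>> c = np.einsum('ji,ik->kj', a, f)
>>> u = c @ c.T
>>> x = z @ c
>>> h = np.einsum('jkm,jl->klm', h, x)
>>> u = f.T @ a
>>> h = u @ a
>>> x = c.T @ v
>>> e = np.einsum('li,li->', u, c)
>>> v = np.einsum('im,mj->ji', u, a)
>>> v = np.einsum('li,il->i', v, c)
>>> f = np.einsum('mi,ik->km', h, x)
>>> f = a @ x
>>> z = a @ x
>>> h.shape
(2, 7)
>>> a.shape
(7, 7)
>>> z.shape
(7, 7)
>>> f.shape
(7, 7)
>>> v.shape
(2,)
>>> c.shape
(2, 7)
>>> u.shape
(2, 7)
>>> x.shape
(7, 7)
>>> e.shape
()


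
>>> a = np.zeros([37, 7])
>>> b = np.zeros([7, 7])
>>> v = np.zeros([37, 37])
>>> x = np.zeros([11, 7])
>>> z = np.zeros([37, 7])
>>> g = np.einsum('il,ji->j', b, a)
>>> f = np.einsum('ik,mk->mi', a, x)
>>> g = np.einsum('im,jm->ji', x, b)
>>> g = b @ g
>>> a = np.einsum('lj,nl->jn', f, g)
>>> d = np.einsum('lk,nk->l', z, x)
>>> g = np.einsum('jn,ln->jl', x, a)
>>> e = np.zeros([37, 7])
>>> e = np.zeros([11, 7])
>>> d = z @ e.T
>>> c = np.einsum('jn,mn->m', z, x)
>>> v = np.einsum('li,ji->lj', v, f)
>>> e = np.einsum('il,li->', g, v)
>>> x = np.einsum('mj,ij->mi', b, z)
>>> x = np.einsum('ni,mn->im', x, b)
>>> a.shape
(37, 7)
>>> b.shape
(7, 7)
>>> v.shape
(37, 11)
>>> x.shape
(37, 7)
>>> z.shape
(37, 7)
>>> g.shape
(11, 37)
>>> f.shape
(11, 37)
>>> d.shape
(37, 11)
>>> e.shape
()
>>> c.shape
(11,)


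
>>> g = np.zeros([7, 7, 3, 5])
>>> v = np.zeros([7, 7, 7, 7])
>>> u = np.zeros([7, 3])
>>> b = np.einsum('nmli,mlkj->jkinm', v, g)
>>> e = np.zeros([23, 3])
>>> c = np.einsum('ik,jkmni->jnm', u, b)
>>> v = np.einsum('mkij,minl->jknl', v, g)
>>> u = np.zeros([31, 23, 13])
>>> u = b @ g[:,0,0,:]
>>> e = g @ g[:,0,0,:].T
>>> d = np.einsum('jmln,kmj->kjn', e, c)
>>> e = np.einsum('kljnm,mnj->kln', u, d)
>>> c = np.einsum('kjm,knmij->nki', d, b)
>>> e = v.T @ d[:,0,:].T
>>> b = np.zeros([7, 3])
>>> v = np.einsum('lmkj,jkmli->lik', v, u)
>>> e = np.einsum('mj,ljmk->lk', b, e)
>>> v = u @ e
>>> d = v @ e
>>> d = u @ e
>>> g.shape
(7, 7, 3, 5)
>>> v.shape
(5, 3, 7, 7, 5)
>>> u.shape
(5, 3, 7, 7, 5)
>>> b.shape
(7, 3)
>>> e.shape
(5, 5)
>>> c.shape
(3, 5, 7)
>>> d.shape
(5, 3, 7, 7, 5)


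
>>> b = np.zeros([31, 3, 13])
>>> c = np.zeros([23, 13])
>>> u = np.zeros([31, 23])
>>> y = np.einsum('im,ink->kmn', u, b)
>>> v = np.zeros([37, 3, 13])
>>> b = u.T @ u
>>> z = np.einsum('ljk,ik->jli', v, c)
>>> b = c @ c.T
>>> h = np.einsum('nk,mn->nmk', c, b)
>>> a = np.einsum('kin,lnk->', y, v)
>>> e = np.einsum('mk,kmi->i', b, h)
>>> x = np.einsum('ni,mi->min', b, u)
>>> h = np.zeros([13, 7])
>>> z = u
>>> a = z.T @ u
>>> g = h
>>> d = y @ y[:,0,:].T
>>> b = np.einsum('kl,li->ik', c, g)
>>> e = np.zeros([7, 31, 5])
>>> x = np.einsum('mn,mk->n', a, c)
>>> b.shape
(7, 23)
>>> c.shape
(23, 13)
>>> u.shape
(31, 23)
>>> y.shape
(13, 23, 3)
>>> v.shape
(37, 3, 13)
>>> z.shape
(31, 23)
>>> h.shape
(13, 7)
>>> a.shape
(23, 23)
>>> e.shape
(7, 31, 5)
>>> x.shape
(23,)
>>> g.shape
(13, 7)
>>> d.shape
(13, 23, 13)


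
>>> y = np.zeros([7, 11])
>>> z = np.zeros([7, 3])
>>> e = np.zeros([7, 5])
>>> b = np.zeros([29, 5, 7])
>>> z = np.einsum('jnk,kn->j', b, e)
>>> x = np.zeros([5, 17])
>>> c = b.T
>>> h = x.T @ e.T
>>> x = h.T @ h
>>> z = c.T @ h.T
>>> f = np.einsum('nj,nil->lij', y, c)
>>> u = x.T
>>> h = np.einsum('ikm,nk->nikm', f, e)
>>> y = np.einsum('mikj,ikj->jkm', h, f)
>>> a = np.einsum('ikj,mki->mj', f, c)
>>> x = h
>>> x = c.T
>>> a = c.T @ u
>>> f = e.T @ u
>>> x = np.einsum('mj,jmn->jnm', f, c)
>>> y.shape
(11, 5, 7)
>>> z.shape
(29, 5, 17)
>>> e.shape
(7, 5)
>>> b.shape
(29, 5, 7)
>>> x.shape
(7, 29, 5)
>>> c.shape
(7, 5, 29)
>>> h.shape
(7, 29, 5, 11)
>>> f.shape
(5, 7)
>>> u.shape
(7, 7)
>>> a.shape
(29, 5, 7)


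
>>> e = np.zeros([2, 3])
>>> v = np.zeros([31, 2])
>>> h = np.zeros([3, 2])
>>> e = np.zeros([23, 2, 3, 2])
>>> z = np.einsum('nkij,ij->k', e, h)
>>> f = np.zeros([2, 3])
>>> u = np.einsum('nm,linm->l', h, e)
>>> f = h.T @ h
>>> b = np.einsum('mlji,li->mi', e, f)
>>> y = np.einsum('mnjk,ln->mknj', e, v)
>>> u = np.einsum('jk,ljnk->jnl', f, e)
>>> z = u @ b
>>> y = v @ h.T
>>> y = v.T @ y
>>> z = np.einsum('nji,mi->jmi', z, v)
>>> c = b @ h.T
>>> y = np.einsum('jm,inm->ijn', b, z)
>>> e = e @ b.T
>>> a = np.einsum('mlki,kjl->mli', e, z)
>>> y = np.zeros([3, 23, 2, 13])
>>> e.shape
(23, 2, 3, 23)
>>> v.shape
(31, 2)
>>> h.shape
(3, 2)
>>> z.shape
(3, 31, 2)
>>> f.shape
(2, 2)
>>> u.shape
(2, 3, 23)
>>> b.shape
(23, 2)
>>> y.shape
(3, 23, 2, 13)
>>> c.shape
(23, 3)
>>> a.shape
(23, 2, 23)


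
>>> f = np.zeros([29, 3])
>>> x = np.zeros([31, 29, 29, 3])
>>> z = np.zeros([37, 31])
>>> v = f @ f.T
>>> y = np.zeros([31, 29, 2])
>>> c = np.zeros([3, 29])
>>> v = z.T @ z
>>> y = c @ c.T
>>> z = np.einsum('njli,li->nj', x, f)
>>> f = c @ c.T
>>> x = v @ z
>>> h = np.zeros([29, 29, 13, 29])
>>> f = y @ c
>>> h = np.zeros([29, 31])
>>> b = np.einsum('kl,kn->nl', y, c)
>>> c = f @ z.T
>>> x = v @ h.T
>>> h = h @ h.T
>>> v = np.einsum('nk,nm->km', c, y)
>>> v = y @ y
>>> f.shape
(3, 29)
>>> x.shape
(31, 29)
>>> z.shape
(31, 29)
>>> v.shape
(3, 3)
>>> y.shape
(3, 3)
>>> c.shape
(3, 31)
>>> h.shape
(29, 29)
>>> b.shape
(29, 3)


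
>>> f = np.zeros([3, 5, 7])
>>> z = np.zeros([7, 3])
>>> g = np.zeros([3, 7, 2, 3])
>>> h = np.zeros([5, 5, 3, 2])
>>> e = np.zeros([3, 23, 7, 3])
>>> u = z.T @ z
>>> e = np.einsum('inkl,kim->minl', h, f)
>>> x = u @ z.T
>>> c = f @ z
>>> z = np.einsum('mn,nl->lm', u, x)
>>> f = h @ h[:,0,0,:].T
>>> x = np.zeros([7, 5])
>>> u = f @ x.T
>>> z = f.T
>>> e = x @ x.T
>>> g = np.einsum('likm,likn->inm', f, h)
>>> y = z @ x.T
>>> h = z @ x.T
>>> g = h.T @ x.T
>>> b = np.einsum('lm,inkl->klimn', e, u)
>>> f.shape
(5, 5, 3, 5)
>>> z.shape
(5, 3, 5, 5)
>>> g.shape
(7, 5, 3, 7)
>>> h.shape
(5, 3, 5, 7)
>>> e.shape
(7, 7)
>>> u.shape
(5, 5, 3, 7)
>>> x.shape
(7, 5)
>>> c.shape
(3, 5, 3)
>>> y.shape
(5, 3, 5, 7)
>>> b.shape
(3, 7, 5, 7, 5)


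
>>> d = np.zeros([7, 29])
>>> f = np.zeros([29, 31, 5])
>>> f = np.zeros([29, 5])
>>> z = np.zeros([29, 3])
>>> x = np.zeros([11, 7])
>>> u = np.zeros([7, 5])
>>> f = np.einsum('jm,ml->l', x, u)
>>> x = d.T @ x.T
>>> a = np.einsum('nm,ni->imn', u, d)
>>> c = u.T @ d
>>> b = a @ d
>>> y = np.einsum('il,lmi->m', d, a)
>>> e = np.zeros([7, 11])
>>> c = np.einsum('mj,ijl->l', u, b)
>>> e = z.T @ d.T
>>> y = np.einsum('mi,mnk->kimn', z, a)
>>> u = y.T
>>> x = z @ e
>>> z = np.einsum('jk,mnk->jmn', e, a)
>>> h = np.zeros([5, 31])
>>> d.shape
(7, 29)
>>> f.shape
(5,)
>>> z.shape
(3, 29, 5)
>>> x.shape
(29, 7)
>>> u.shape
(5, 29, 3, 7)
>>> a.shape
(29, 5, 7)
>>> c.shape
(29,)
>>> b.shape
(29, 5, 29)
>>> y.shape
(7, 3, 29, 5)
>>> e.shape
(3, 7)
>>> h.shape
(5, 31)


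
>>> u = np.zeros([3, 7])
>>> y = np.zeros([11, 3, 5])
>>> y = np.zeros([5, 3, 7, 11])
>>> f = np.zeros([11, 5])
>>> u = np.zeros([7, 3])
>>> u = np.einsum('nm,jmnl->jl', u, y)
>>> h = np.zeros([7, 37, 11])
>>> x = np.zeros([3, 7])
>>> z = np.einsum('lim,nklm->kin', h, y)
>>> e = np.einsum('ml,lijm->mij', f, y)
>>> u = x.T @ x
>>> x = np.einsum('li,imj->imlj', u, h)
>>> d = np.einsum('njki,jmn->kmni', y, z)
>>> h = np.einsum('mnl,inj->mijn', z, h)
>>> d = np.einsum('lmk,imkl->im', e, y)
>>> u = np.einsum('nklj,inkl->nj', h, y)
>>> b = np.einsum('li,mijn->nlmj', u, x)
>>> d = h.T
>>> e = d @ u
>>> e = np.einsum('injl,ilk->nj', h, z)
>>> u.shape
(3, 37)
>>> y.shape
(5, 3, 7, 11)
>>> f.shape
(11, 5)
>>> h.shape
(3, 7, 11, 37)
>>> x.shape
(7, 37, 7, 11)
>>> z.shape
(3, 37, 5)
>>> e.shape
(7, 11)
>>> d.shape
(37, 11, 7, 3)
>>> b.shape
(11, 3, 7, 7)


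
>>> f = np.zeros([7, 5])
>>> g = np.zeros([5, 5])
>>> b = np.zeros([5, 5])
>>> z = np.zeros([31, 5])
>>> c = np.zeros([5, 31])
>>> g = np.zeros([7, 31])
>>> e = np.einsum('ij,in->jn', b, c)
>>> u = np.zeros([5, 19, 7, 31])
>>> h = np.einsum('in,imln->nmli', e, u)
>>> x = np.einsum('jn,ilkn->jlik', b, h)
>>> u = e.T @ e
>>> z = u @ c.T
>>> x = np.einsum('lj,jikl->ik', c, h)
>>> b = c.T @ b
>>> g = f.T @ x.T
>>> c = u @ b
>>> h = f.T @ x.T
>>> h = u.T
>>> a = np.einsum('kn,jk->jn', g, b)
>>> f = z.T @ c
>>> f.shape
(5, 5)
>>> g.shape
(5, 19)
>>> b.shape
(31, 5)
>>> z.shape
(31, 5)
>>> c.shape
(31, 5)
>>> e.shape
(5, 31)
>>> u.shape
(31, 31)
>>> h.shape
(31, 31)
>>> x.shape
(19, 7)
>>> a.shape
(31, 19)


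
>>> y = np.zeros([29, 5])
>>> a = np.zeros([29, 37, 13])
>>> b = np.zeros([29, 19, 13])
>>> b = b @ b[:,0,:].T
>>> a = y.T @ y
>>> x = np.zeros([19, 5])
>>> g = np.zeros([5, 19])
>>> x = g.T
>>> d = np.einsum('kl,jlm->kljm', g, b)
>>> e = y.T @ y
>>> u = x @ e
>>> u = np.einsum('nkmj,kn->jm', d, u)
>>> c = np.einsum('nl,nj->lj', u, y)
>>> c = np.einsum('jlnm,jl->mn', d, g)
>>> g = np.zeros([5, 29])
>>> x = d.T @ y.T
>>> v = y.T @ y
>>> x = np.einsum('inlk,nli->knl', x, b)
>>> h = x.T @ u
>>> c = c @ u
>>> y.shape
(29, 5)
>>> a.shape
(5, 5)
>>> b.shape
(29, 19, 29)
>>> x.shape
(29, 29, 19)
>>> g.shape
(5, 29)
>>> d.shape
(5, 19, 29, 29)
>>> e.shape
(5, 5)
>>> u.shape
(29, 29)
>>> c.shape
(29, 29)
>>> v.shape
(5, 5)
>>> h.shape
(19, 29, 29)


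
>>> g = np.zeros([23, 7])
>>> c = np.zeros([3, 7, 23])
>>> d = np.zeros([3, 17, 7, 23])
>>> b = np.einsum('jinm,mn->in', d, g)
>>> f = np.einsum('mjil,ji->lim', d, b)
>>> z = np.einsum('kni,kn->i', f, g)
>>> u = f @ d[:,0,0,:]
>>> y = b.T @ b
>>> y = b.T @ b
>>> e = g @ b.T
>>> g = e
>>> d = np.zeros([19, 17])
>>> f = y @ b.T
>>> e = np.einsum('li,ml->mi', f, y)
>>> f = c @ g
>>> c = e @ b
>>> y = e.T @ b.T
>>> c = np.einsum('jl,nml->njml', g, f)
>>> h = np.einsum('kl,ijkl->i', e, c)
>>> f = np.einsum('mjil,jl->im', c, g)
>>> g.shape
(23, 17)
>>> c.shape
(3, 23, 7, 17)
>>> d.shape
(19, 17)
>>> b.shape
(17, 7)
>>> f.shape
(7, 3)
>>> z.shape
(3,)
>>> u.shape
(23, 7, 23)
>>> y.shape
(17, 17)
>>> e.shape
(7, 17)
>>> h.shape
(3,)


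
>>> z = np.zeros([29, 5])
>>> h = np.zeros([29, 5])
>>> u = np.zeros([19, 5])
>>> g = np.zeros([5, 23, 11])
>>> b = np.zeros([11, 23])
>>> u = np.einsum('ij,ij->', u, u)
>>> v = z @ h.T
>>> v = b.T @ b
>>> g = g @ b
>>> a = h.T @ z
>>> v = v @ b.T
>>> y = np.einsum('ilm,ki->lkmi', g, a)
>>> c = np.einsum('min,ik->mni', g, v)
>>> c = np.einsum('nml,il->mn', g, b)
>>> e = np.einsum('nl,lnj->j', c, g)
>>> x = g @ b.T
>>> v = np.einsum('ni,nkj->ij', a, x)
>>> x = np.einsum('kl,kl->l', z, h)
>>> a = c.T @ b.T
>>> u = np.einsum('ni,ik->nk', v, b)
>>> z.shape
(29, 5)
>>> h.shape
(29, 5)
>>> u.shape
(5, 23)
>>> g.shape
(5, 23, 23)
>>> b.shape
(11, 23)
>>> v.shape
(5, 11)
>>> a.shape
(5, 11)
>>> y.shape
(23, 5, 23, 5)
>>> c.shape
(23, 5)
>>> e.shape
(23,)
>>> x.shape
(5,)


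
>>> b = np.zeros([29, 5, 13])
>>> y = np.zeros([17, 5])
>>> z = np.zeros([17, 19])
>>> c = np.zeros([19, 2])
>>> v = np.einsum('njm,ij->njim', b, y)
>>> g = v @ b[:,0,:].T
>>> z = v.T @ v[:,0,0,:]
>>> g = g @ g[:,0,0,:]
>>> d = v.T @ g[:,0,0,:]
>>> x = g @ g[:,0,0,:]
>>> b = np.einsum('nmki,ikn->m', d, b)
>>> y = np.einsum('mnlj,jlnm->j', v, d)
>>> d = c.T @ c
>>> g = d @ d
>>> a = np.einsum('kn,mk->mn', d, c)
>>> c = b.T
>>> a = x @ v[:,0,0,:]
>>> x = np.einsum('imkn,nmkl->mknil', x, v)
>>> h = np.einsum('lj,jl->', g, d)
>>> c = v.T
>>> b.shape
(17,)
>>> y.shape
(13,)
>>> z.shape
(13, 17, 5, 13)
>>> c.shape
(13, 17, 5, 29)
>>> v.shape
(29, 5, 17, 13)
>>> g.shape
(2, 2)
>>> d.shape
(2, 2)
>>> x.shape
(5, 17, 29, 29, 13)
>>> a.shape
(29, 5, 17, 13)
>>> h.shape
()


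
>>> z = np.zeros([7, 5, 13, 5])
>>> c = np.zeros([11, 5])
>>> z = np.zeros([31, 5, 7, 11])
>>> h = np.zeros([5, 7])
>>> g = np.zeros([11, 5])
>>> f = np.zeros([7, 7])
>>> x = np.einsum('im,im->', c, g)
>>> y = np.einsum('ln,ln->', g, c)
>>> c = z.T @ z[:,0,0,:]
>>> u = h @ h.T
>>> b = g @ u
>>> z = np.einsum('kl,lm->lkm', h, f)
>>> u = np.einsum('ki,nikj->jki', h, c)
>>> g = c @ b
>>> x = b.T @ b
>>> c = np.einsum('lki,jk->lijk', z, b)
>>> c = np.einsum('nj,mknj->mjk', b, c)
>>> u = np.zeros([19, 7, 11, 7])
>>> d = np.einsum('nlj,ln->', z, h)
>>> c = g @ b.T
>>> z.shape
(7, 5, 7)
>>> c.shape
(11, 7, 5, 11)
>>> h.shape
(5, 7)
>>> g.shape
(11, 7, 5, 5)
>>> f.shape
(7, 7)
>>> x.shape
(5, 5)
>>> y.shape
()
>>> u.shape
(19, 7, 11, 7)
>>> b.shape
(11, 5)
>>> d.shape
()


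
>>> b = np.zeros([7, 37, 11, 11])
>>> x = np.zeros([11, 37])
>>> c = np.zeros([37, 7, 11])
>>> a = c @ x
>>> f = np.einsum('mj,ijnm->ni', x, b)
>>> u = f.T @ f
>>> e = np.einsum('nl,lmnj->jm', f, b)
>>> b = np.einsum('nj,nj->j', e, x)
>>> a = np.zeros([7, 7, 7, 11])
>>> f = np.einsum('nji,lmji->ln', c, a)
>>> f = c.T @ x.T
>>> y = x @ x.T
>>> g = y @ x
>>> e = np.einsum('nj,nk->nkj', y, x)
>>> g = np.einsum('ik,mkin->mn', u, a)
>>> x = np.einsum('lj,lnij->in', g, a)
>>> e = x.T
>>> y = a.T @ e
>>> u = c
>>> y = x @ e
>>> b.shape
(37,)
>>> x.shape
(7, 7)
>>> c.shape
(37, 7, 11)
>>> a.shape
(7, 7, 7, 11)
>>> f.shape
(11, 7, 11)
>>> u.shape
(37, 7, 11)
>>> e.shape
(7, 7)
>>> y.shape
(7, 7)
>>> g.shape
(7, 11)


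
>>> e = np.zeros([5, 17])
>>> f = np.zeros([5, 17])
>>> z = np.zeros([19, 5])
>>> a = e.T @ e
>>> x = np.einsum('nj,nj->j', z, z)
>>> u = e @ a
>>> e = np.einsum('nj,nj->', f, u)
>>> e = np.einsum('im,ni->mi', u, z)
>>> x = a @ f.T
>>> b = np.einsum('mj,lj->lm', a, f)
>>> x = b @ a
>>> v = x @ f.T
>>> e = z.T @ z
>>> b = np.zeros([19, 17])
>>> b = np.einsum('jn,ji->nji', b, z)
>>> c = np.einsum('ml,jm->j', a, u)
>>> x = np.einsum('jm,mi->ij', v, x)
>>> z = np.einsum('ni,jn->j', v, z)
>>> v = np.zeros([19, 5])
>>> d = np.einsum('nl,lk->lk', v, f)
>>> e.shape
(5, 5)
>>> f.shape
(5, 17)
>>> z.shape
(19,)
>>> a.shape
(17, 17)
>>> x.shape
(17, 5)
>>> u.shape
(5, 17)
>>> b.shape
(17, 19, 5)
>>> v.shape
(19, 5)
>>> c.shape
(5,)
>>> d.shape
(5, 17)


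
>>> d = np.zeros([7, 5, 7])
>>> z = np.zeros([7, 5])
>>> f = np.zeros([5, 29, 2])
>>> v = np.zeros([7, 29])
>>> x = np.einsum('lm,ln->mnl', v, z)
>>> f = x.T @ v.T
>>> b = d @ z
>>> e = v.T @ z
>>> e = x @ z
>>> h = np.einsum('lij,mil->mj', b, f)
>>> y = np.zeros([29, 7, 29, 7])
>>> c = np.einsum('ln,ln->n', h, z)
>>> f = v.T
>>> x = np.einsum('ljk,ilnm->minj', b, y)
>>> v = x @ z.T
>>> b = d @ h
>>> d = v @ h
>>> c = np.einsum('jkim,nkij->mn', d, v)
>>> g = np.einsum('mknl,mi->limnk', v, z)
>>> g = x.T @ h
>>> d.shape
(7, 29, 29, 5)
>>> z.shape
(7, 5)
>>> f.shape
(29, 7)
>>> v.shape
(7, 29, 29, 7)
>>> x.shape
(7, 29, 29, 5)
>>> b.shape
(7, 5, 5)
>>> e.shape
(29, 5, 5)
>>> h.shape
(7, 5)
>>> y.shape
(29, 7, 29, 7)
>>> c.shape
(5, 7)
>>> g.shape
(5, 29, 29, 5)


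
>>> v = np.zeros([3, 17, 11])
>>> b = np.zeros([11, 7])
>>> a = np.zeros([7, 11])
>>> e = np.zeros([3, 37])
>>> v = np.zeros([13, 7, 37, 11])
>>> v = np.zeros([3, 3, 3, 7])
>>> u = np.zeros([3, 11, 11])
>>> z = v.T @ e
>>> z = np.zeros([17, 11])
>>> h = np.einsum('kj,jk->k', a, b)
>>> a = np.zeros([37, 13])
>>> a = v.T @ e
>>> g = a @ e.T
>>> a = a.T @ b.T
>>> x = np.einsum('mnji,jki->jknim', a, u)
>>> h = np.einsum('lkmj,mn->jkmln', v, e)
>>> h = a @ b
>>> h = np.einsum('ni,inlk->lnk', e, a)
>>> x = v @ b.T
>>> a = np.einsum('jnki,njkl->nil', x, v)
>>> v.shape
(3, 3, 3, 7)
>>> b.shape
(11, 7)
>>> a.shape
(3, 11, 7)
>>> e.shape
(3, 37)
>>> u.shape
(3, 11, 11)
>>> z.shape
(17, 11)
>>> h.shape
(3, 3, 11)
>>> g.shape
(7, 3, 3, 3)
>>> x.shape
(3, 3, 3, 11)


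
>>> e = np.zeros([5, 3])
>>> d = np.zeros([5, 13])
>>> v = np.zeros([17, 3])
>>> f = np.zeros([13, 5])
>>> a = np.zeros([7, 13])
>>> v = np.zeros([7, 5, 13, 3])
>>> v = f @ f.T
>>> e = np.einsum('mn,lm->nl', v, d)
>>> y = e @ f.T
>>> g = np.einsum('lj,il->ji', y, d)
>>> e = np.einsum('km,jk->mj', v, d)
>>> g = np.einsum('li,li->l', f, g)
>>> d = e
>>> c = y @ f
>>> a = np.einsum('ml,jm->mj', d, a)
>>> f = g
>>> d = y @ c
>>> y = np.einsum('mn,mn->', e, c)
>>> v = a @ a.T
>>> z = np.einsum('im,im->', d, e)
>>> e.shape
(13, 5)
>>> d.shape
(13, 5)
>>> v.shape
(13, 13)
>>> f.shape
(13,)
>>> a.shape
(13, 7)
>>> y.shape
()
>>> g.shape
(13,)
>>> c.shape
(13, 5)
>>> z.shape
()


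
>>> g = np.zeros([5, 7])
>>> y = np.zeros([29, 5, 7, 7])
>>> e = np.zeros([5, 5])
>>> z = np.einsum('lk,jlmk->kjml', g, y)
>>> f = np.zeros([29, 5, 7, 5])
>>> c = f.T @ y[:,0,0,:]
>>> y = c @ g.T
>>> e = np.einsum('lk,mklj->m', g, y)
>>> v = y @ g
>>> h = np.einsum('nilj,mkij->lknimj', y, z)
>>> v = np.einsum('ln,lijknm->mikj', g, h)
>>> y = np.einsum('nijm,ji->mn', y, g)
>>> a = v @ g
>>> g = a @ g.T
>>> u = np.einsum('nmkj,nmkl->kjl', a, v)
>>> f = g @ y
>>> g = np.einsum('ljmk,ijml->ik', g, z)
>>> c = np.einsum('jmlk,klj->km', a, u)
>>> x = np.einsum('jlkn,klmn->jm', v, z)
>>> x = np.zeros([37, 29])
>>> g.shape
(7, 5)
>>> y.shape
(5, 5)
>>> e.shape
(5,)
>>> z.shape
(7, 29, 7, 5)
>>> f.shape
(5, 29, 7, 5)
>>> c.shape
(7, 29)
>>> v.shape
(5, 29, 7, 5)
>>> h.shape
(5, 29, 5, 7, 7, 5)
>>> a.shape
(5, 29, 7, 7)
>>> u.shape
(7, 7, 5)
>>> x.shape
(37, 29)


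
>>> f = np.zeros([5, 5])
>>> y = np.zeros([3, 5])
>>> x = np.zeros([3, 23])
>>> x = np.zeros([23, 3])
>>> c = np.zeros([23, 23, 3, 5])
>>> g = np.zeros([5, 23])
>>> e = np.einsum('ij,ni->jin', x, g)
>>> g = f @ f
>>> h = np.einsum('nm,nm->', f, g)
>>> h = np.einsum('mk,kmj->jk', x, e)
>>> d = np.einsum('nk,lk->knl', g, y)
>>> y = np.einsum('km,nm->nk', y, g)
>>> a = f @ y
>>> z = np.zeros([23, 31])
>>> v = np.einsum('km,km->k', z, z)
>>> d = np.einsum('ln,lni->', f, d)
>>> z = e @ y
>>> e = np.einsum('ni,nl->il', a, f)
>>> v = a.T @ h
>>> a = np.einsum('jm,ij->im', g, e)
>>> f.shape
(5, 5)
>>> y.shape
(5, 3)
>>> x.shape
(23, 3)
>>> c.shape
(23, 23, 3, 5)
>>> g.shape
(5, 5)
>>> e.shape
(3, 5)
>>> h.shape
(5, 3)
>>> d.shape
()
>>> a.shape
(3, 5)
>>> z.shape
(3, 23, 3)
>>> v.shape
(3, 3)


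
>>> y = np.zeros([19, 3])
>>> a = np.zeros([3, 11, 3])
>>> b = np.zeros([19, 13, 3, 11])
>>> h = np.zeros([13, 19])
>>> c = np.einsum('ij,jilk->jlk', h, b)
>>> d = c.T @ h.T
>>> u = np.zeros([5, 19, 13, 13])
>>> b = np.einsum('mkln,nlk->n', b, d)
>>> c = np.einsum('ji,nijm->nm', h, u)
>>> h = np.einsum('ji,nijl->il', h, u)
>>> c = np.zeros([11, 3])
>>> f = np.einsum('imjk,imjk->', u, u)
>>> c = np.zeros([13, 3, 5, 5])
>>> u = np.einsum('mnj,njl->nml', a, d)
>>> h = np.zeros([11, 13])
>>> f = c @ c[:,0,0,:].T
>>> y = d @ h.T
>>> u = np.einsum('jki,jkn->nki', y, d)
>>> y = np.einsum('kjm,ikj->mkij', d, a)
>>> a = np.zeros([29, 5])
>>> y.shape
(13, 11, 3, 3)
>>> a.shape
(29, 5)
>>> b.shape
(11,)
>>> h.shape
(11, 13)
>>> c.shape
(13, 3, 5, 5)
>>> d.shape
(11, 3, 13)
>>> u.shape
(13, 3, 11)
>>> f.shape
(13, 3, 5, 13)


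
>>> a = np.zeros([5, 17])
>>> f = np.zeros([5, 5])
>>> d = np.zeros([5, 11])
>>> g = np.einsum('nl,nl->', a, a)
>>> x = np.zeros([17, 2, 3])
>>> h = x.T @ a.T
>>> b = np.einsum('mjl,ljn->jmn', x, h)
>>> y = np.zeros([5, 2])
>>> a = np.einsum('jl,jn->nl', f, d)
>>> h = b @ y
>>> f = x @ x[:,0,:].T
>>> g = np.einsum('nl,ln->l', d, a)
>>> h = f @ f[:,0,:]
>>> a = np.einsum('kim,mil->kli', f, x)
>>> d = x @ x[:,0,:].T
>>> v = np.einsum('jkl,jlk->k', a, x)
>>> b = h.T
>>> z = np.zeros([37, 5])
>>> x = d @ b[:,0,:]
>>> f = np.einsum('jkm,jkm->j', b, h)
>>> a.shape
(17, 3, 2)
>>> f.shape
(17,)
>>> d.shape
(17, 2, 17)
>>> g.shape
(11,)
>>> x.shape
(17, 2, 17)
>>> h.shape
(17, 2, 17)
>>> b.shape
(17, 2, 17)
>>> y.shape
(5, 2)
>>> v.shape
(3,)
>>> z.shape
(37, 5)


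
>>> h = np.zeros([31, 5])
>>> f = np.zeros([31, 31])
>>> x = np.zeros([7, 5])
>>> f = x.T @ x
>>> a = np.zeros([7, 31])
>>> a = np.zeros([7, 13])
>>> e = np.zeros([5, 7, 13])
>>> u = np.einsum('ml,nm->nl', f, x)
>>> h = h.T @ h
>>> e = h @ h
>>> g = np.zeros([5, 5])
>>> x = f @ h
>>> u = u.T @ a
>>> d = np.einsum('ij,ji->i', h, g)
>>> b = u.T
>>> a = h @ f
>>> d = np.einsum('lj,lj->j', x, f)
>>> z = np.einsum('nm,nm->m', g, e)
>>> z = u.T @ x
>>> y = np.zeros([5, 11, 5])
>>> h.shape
(5, 5)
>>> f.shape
(5, 5)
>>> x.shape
(5, 5)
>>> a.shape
(5, 5)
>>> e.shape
(5, 5)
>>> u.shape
(5, 13)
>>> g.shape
(5, 5)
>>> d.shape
(5,)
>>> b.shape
(13, 5)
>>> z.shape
(13, 5)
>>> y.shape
(5, 11, 5)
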